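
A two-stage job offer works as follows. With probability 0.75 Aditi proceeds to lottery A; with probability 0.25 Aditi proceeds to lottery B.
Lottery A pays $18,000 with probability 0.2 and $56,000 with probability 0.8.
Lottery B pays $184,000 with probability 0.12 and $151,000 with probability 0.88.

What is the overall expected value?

$75,040

EV(A) = 0.2 × 18000 + 0.8 × 56000 = 3600 + 44800 = 48400
EV(B) = 0.12 × 184000 + 0.88 × 151000 = 22080 + 132880 = 154960
Overall = 0.75 × 48400 + 0.25 × 154960 = 36300 + 38740 = 75040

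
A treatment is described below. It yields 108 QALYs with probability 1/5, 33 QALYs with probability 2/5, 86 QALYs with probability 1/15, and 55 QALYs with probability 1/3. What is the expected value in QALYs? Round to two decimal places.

58.87 QALYs

EV = 1/5 × 108 + 2/5 × 33 + 1/15 × 86 + 1/3 × 55 = 21.6 + 13.2 + 5.7333 + 18.3333 = 58.8667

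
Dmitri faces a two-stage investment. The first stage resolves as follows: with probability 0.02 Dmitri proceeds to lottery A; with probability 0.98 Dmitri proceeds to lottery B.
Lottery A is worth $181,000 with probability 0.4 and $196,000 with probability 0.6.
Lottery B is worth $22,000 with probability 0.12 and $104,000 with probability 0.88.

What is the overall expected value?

$96,076.80

EV(A) = 0.4 × 181000 + 0.6 × 196000 = 72400 + 117600 = 190000
EV(B) = 0.12 × 22000 + 0.88 × 104000 = 2640 + 91520 = 94160
Overall = 0.02 × 190000 + 0.98 × 94160 = 3800 + 92276.8 = 96076.8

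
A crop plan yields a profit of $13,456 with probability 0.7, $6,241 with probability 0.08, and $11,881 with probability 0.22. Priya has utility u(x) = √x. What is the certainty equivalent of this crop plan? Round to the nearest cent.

E[u] = 0.7·√13456 + 0.08·√6241 + 0.22·√11881 = 0.7·116 + 0.08·79 + 0.22·109 = 111.5
CE = (111.5)² = 12432.25

$12,432.25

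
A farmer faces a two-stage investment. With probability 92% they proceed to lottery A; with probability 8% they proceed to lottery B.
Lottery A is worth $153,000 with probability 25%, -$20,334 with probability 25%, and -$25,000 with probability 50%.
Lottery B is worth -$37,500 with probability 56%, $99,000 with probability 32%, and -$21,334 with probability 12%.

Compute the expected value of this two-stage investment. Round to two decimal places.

EV(A) = 0.25 × 153000 + 0.25 × (-20334) + 0.5 × (-25000) = 38250 − 5083.5 − 12500 = 20666.5
EV(B) = 0.56 × (-37500) + 0.32 × 99000 + 0.12 × (-21334) = -21000 + 31680 − 2560.08 = 8119.92
Overall = 0.92 × 20666.5 + 0.08 × 8119.92 = 19013.18 + 649.5936 = 19662.7736

$19,662.77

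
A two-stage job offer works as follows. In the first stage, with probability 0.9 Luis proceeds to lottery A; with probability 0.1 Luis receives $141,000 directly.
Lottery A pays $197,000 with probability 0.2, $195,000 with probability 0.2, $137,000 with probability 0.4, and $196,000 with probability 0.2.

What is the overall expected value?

EV(A) = 0.2 × 197000 + 0.2 × 195000 + 0.4 × 137000 + 0.2 × 196000 = 39400 + 39000 + 54800 + 39200 = 172400
Branch B: 141000 (certain)
Overall = 0.9 × 172400 + 0.1 × 141000 = 155160 + 14100 = 169260

$169,260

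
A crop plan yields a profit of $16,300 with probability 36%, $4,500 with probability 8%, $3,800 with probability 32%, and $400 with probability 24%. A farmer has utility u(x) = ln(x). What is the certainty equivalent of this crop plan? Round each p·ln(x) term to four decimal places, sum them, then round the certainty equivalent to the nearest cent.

$3,790.30

E[u] = 0.36·ln(16300) + 0.08·ln(4500) + 0.32·ln(3800) + 0.24·ln(400) = 3.4916 + 0.6729 + 2.6377 + 1.4380 = 8.2402
CE = e^8.2402 ≈ 3790.30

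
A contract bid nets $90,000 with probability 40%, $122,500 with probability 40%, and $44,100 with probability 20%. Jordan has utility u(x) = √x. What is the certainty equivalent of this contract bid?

E[u] = 0.4·√90000 + 0.4·√122500 + 0.2·√44100 = 0.4·300 + 0.4·350 + 0.2·210 = 302
CE = (302)² = 91204

$91,204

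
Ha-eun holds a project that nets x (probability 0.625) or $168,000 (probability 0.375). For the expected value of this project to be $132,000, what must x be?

0.625·x + 0.375·168000 = 132000
0.625·x = 132000 − 63000 = 69000
x = 69000 / 0.625 = 110400

x = $110,400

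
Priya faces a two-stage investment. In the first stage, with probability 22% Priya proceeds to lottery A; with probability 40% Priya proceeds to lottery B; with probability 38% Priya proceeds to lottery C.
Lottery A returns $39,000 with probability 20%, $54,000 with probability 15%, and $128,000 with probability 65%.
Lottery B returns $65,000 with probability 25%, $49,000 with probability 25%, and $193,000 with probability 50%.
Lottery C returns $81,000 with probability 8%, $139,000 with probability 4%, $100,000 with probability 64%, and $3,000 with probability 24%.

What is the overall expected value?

$100,970.80

EV(A) = 0.2 × 39000 + 0.15 × 54000 + 0.65 × 128000 = 7800 + 8100 + 83200 = 99100
EV(B) = 0.25 × 65000 + 0.25 × 49000 + 0.5 × 193000 = 16250 + 12250 + 96500 = 125000
EV(C) = 0.08 × 81000 + 0.04 × 139000 + 0.64 × 100000 + 0.24 × 3000 = 6480 + 5560 + 64000 + 720 = 76760
Overall = 0.22 × 99100 + 0.4 × 125000 + 0.38 × 76760 = 21802 + 50000 + 29168.8 = 100970.8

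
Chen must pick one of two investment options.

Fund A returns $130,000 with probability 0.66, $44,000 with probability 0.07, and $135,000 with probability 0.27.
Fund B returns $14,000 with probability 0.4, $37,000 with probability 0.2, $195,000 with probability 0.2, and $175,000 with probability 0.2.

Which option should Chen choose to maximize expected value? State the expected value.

Fund A ($125,330)

Fund A = 0.66 × 130000 + 0.07 × 44000 + 0.27 × 135000 = 85800 + 3080 + 36450 = 125330
Fund B = 0.4 × 14000 + 0.2 × 37000 + 0.2 × 195000 + 0.2 × 175000 = 5600 + 7400 + 39000 + 35000 = 87000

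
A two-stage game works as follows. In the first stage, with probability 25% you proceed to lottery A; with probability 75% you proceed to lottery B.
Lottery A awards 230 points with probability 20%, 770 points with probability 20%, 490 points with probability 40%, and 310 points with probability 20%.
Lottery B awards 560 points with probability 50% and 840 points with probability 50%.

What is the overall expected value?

EV(A) = 0.2 × 230 + 0.2 × 770 + 0.4 × 490 + 0.2 × 310 = 46 + 154 + 196 + 62 = 458
EV(B) = 0.5 × 560 + 0.5 × 840 = 280 + 420 = 700
Overall = 0.25 × 458 + 0.75 × 700 = 114.5 + 525 = 639.5

639.5 points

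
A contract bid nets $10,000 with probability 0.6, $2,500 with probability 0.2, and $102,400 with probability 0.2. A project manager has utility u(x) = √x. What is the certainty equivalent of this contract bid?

$17,956

E[u] = 0.6·√10000 + 0.2·√2500 + 0.2·√102400 = 0.6·100 + 0.2·50 + 0.2·320 = 134
CE = (134)² = 17956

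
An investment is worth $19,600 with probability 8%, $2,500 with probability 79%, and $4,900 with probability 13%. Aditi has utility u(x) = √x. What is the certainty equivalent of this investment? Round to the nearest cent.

E[u] = 0.08·√19600 + 0.79·√2500 + 0.13·√4900 = 0.08·140 + 0.79·50 + 0.13·70 = 59.8
CE = (59.8)² = 3576.04

$3,576.04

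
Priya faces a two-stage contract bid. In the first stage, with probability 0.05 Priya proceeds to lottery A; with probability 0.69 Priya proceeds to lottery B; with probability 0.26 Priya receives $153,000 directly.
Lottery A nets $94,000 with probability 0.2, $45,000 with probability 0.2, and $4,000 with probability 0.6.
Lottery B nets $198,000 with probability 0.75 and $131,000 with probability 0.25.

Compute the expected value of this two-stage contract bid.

EV(A) = 0.2 × 94000 + 0.2 × 45000 + 0.6 × 4000 = 18800 + 9000 + 2400 = 30200
EV(B) = 0.75 × 198000 + 0.25 × 131000 = 148500 + 32750 = 181250
Branch C: 153000 (certain)
Overall = 0.05 × 30200 + 0.69 × 181250 + 0.26 × 153000 = 1510 + 125062.5 + 39780 = 166352.5

$166,352.50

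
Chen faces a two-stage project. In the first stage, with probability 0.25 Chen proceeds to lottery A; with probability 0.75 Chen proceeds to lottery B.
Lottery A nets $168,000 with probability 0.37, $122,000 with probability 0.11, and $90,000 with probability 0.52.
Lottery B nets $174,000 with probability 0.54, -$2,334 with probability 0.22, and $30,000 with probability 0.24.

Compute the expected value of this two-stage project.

EV(A) = 0.37 × 168000 + 0.11 × 122000 + 0.52 × 90000 = 62160 + 13420 + 46800 = 122380
EV(B) = 0.54 × 174000 + 0.22 × (-2334) + 0.24 × 30000 = 93960 − 513.48 + 7200 = 100646.52
Overall = 0.25 × 122380 + 0.75 × 100646.52 = 30595 + 75484.89 = 106079.89

$106,079.89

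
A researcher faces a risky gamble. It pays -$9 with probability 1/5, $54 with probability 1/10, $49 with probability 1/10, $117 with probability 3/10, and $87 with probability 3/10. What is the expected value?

$69.70

EV = 1/5 × (-9) + 1/10 × 54 + 1/10 × 49 + 3/10 × 117 + 3/10 × 87 = -1.8 + 5.4 + 4.9 + 35.1 + 26.1 = 69.7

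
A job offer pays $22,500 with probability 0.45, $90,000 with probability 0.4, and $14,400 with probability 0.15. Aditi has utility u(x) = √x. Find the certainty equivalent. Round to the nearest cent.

E[u] = 0.45·√22500 + 0.4·√90000 + 0.15·√14400 = 0.45·150 + 0.4·300 + 0.15·120 = 205.5
CE = (205.5)² = 42230.25

$42,230.25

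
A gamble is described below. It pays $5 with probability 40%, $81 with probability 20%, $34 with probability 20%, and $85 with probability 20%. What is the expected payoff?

EV = 0.4 × 5 + 0.2 × 81 + 0.2 × 34 + 0.2 × 85 = 2 + 16.2 + 6.8 + 17 = 42

$42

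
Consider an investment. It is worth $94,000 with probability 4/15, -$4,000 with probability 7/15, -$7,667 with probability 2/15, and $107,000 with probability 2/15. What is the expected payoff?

EV = 4/15 × 94000 + 7/15 × (-4000) + 2/15 × (-7667) + 2/15 × 107000 = 25066.6667 − 1866.6667 − 1022.2667 + 14266.6667 = 36444.4

$36,444.40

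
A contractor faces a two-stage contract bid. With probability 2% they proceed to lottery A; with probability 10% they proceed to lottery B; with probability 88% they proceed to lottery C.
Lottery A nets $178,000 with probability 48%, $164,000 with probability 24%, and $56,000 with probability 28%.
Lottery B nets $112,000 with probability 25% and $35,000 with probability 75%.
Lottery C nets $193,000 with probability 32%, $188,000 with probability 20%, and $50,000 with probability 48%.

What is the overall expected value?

$116,791.40

EV(A) = 0.48 × 178000 + 0.24 × 164000 + 0.28 × 56000 = 85440 + 39360 + 15680 = 140480
EV(B) = 0.25 × 112000 + 0.75 × 35000 = 28000 + 26250 = 54250
EV(C) = 0.32 × 193000 + 0.2 × 188000 + 0.48 × 50000 = 61760 + 37600 + 24000 = 123360
Overall = 0.02 × 140480 + 0.1 × 54250 + 0.88 × 123360 = 2809.6 + 5425 + 108556.8 = 116791.4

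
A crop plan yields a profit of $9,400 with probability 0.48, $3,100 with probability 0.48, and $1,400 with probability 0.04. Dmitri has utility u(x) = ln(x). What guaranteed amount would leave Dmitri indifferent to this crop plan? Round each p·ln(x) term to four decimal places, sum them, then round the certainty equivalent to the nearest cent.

E[u] = 0.48·ln(9400) + 0.48·ln(3100) + 0.04·ln(1400) = 4.3913 + 3.8588 + 0.2898 = 8.5399
CE = e^8.5399 ≈ 5114.83

$5,114.83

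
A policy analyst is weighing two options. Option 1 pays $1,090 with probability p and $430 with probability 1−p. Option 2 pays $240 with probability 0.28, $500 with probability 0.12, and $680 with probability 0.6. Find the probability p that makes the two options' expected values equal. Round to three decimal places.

p = 0.159

EV(Option 2) = 0.28 × 240 + 0.12 × 500 + 0.6 × 680 = 67.2 + 60 + 408 = 535.2
p·1090 + (1−p)·430 = 535.2
660p + 430 = 535.2
p = (535.2 − 430) / 660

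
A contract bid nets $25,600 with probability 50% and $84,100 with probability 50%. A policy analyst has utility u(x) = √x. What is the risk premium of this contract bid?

E[u] = 0.5·√25600 + 0.5·√84100 = 0.5·160 + 0.5·290 = 225
CE = (225)² = 50625
Risk premium = EV − CE = 54850 − 50625 = 4225

$4,225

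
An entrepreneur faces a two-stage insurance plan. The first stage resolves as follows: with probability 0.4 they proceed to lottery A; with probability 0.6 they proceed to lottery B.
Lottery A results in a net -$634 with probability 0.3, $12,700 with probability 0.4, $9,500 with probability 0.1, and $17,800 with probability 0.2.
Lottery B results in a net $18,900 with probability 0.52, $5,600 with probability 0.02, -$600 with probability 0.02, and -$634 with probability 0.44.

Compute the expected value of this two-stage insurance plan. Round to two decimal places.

$9,549.34

EV(A) = 0.3 × (-634) + 0.4 × 12700 + 0.1 × 9500 + 0.2 × 17800 = -190.2 + 5080 + 950 + 3560 = 9399.8
EV(B) = 0.52 × 18900 + 0.02 × 5600 + 0.02 × (-600) + 0.44 × (-634) = 9828 + 112 − 12 − 278.96 = 9649.04
Overall = 0.4 × 9399.8 + 0.6 × 9649.04 = 3759.92 + 5789.424 = 9549.344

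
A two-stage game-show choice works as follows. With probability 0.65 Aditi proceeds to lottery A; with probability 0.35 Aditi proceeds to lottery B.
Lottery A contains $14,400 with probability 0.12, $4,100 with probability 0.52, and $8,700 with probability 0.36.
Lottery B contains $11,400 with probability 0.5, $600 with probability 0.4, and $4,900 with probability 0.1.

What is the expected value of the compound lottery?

$6,795.30

EV(A) = 0.12 × 14400 + 0.52 × 4100 + 0.36 × 8700 = 1728 + 2132 + 3132 = 6992
EV(B) = 0.5 × 11400 + 0.4 × 600 + 0.1 × 4900 = 5700 + 240 + 490 = 6430
Overall = 0.65 × 6992 + 0.35 × 6430 = 4544.8 + 2250.5 = 6795.3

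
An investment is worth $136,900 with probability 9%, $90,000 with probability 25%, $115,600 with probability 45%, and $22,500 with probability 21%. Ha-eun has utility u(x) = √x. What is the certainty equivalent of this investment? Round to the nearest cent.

E[u] = 0.09·√136900 + 0.25·√90000 + 0.45·√115600 + 0.21·√22500 = 0.09·370 + 0.25·300 + 0.45·340 + 0.21·150 = 292.8
CE = (292.8)² = 85731.84

$85,731.84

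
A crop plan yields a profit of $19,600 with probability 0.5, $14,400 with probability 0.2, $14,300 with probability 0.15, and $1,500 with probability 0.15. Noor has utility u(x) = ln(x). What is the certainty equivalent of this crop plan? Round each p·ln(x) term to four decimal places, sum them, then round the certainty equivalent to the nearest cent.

$11,953.75

E[u] = 0.5·ln(19600) + 0.2·ln(14400) + 0.15·ln(14300) + 0.15·ln(1500) = 4.9416 + 1.9150 + 1.4352 + 1.0970 = 9.3888
CE = e^9.3888 ≈ 11953.75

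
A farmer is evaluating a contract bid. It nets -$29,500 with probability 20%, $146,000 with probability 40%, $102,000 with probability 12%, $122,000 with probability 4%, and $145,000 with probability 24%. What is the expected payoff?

$104,420

EV = 0.2 × (-29500) + 0.4 × 146000 + 0.12 × 102000 + 0.04 × 122000 + 0.24 × 145000 = -5900 + 58400 + 12240 + 4880 + 34800 = 104420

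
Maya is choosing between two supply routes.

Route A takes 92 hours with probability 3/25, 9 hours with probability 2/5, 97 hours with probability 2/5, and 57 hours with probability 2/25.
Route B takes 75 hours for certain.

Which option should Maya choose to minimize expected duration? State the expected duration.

Route A (58 hours)

Route A = 3/25 × 92 + 2/5 × 9 + 2/5 × 97 + 2/25 × 57 = 11.04 + 3.6 + 38.8 + 4.56 = 58
Route B: 75 (certain)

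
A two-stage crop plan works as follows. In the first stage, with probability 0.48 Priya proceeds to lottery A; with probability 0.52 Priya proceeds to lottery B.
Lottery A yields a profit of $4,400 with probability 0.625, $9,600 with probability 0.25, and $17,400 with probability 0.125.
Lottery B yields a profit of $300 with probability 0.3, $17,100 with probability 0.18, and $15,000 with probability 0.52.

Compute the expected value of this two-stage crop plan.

$9,219.36

EV(A) = 0.625 × 4400 + 0.25 × 9600 + 0.125 × 17400 = 2750 + 2400 + 2175 = 7325
EV(B) = 0.3 × 300 + 0.18 × 17100 + 0.52 × 15000 = 90 + 3078 + 7800 = 10968
Overall = 0.48 × 7325 + 0.52 × 10968 = 3516 + 5703.36 = 9219.36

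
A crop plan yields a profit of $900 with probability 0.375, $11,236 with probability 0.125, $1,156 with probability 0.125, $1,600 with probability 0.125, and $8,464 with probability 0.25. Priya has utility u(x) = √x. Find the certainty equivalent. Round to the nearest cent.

$3,220.56

E[u] = 0.375·√900 + 0.125·√11236 + 0.125·√1156 + 0.125·√1600 + 0.25·√8464 = 0.375·30 + 0.125·106 + 0.125·34 + 0.125·40 + 0.25·92 = 56.75
CE = (56.75)² = 3220.5625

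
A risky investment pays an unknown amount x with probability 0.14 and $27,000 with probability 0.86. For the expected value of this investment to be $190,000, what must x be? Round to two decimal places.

x = $1,191,285.71

0.14·x + 0.86·27000 = 190000
0.14·x = 190000 − 23220 = 166780
x = 166780 / 0.14 = 1191285.7143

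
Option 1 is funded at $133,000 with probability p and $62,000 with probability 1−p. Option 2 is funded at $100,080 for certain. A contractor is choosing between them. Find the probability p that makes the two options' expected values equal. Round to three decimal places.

p = 0.536

p·133000 + (1−p)·62000 = 100080
71000p + 62000 = 100080
p = (100080 − 62000) / 71000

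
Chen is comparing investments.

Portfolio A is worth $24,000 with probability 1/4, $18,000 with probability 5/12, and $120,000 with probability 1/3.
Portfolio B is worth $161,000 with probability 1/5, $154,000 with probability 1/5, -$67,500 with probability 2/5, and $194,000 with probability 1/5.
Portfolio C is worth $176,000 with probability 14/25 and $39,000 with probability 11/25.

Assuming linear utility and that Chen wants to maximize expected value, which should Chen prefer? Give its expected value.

Portfolio A = 1/4 × 24000 + 5/12 × 18000 + 1/3 × 120000 = 6000 + 7500 + 40000 = 53500
Portfolio B = 1/5 × 161000 + 1/5 × 154000 + 2/5 × (-67500) + 1/5 × 194000 = 32200 + 30800 − 27000 + 38800 = 74800
Portfolio C = 14/25 × 176000 + 11/25 × 39000 = 98560 + 17160 = 115720

Portfolio C ($115,720)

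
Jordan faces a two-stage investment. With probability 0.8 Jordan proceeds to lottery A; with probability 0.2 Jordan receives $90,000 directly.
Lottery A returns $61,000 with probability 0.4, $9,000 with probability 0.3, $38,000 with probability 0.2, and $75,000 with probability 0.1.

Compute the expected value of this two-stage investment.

$51,760

EV(A) = 0.4 × 61000 + 0.3 × 9000 + 0.2 × 38000 + 0.1 × 75000 = 24400 + 2700 + 7600 + 7500 = 42200
Branch B: 90000 (certain)
Overall = 0.8 × 42200 + 0.2 × 90000 = 33760 + 18000 = 51760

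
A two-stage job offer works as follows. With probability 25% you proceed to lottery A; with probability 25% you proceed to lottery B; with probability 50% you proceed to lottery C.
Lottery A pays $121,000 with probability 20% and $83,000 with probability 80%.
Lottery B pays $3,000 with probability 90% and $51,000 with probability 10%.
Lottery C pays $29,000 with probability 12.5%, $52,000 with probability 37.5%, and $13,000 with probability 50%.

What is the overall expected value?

EV(A) = 0.2 × 121000 + 0.8 × 83000 = 24200 + 66400 = 90600
EV(B) = 0.9 × 3000 + 0.1 × 51000 = 2700 + 5100 = 7800
EV(C) = 0.125 × 29000 + 0.375 × 52000 + 0.5 × 13000 = 3625 + 19500 + 6500 = 29625
Overall = 0.25 × 90600 + 0.25 × 7800 + 0.5 × 29625 = 22650 + 1950 + 14812.5 = 39412.5

$39,412.50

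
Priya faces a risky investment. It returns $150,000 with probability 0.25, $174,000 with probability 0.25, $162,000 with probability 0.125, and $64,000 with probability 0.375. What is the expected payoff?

EV = 0.25 × 150000 + 0.25 × 174000 + 0.125 × 162000 + 0.375 × 64000 = 37500 + 43500 + 20250 + 24000 = 125250

$125,250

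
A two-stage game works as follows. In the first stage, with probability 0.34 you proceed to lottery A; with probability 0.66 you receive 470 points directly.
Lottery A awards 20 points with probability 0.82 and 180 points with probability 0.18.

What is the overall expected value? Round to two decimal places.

EV(A) = 0.82 × 20 + 0.18 × 180 = 16.4 + 32.4 = 48.8
Branch B: 470 (certain)
Overall = 0.34 × 48.8 + 0.66 × 470 = 16.592 + 310.2 = 326.792

326.79 points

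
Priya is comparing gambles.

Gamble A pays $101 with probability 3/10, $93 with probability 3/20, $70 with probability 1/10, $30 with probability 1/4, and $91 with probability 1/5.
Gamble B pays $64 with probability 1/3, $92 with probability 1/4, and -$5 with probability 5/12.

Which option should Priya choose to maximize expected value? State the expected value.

Gamble A ($76.95)

Gamble A = 3/10 × 101 + 3/20 × 93 + 1/10 × 70 + 1/4 × 30 + 1/5 × 91 = 30.3 + 13.95 + 7 + 7.5 + 18.2 = 76.95
Gamble B = 1/3 × 64 + 1/4 × 92 + 5/12 × (-5) = 21.3333 + 23 − 2.0833 = 42.25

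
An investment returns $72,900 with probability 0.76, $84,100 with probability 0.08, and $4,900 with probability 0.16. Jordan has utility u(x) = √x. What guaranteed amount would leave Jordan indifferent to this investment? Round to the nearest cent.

$57,408.16

E[u] = 0.76·√72900 + 0.08·√84100 + 0.16·√4900 = 0.76·270 + 0.08·290 + 0.16·70 = 239.6
CE = (239.6)² = 57408.16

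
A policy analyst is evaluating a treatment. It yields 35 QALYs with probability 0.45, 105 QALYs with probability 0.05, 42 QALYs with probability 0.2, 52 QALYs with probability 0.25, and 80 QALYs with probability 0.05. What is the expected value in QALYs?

46.4 QALYs

EV = 0.45 × 35 + 0.05 × 105 + 0.2 × 42 + 0.25 × 52 + 0.05 × 80 = 15.75 + 5.25 + 8.4 + 13 + 4 = 46.4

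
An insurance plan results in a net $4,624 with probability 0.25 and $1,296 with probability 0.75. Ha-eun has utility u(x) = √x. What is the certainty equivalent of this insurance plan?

E[u] = 0.25·√4624 + 0.75·√1296 = 0.25·68 + 0.75·36 = 44
CE = (44)² = 1936

$1,936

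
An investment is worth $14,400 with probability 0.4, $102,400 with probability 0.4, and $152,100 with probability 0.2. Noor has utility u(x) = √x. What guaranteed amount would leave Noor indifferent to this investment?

E[u] = 0.4·√14400 + 0.4·√102400 + 0.2·√152100 = 0.4·120 + 0.4·320 + 0.2·390 = 254
CE = (254)² = 64516

$64,516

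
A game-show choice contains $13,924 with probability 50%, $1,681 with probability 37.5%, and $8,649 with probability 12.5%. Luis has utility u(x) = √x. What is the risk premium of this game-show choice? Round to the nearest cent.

E[u] = 0.5·√13924 + 0.375·√1681 + 0.125·√8649 = 0.5·118 + 0.375·41 + 0.125·93 = 86
CE = (86)² = 7396
Risk premium = EV − CE = 8673.5 − 7396 = 1277.5

$1,277.50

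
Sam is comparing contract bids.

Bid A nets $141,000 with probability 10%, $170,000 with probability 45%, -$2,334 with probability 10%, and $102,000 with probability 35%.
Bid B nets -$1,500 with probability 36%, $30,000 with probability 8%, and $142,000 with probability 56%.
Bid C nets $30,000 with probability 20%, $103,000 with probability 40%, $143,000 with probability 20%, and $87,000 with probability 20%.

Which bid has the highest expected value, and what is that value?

Bid A ($126,066.60)

Bid A = 0.1 × 141000 + 0.45 × 170000 + 0.1 × (-2334) + 0.35 × 102000 = 14100 + 76500 − 233.4 + 35700 = 126066.6
Bid B = 0.36 × (-1500) + 0.08 × 30000 + 0.56 × 142000 = -540 + 2400 + 79520 = 81380
Bid C = 0.2 × 30000 + 0.4 × 103000 + 0.2 × 143000 + 0.2 × 87000 = 6000 + 41200 + 28600 + 17400 = 93200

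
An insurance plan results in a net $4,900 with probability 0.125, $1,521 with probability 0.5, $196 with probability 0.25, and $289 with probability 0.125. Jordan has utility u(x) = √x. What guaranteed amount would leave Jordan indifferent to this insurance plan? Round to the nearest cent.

$1,147.52

E[u] = 0.125·√4900 + 0.5·√1521 + 0.25·√196 + 0.125·√289 = 0.125·70 + 0.5·39 + 0.25·14 + 0.125·17 = 33.875
CE = (33.875)² = 1147.515625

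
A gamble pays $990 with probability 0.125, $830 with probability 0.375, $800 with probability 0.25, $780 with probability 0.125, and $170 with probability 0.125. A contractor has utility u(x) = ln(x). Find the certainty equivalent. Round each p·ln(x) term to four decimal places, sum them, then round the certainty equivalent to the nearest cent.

$684.23

E[u] = 0.125·ln(990) + 0.375·ln(830) + 0.25·ln(800) + 0.125·ln(780) + 0.125·ln(170) = 0.8622 + 2.5205 + 1.6712 + 0.8324 + 0.6420 = 6.5283
CE = e^6.5283 ≈ 684.23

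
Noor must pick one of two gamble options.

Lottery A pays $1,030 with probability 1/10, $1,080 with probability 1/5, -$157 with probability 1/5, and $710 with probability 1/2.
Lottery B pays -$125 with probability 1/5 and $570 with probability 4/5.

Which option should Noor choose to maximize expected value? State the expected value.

Lottery A ($642.60)

Lottery A = 1/10 × 1030 + 1/5 × 1080 + 1/5 × (-157) + 1/2 × 710 = 103 + 216 − 31.4 + 355 = 642.6
Lottery B = 1/5 × (-125) + 4/5 × 570 = -25 + 456 = 431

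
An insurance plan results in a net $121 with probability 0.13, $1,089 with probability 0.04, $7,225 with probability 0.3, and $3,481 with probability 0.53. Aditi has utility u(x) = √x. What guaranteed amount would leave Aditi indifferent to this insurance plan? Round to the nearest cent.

$3,542.63

E[u] = 0.13·√121 + 0.04·√1089 + 0.3·√7225 + 0.53·√3481 = 0.13·11 + 0.04·33 + 0.3·85 + 0.53·59 = 59.52
CE = (59.52)² = 3542.6304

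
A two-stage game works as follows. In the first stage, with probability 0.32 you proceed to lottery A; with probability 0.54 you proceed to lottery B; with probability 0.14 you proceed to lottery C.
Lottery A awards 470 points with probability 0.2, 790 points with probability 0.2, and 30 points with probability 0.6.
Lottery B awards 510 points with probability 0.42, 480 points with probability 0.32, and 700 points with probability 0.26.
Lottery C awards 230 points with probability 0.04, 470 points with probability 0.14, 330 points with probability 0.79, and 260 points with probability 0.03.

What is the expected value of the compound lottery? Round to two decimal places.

431.38 points

EV(A) = 0.2 × 470 + 0.2 × 790 + 0.6 × 30 = 94 + 158 + 18 = 270
EV(B) = 0.42 × 510 + 0.32 × 480 + 0.26 × 700 = 214.2 + 153.6 + 182 = 549.8
EV(C) = 0.04 × 230 + 0.14 × 470 + 0.79 × 330 + 0.03 × 260 = 9.2 + 65.8 + 260.7 + 7.8 = 343.5
Overall = 0.32 × 270 + 0.54 × 549.8 + 0.14 × 343.5 = 86.4 + 296.892 + 48.09 = 431.382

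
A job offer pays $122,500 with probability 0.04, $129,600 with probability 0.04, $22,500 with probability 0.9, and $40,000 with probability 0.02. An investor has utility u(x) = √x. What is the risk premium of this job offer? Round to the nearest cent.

E[u] = 0.04·√122500 + 0.04·√129600 + 0.9·√22500 + 0.02·√40000 = 0.04·350 + 0.04·360 + 0.9·150 + 0.02·200 = 167.4
CE = (167.4)² = 28022.76
Risk premium = EV − CE = 31134 − 28022.76 = 3111.24

$3,111.24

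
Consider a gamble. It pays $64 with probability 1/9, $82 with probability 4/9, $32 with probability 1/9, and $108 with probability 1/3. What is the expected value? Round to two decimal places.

EV = 1/9 × 64 + 4/9 × 82 + 1/9 × 32 + 1/3 × 108 = 7.1111 + 36.4444 + 3.5556 + 36 = 83.1111

$83.11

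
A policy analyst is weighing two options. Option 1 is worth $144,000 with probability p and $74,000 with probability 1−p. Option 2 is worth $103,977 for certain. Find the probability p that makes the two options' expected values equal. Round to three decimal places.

p·144000 + (1−p)·74000 = 103977
70000p + 74000 = 103977
p = (103977 − 74000) / 70000

p = 0.428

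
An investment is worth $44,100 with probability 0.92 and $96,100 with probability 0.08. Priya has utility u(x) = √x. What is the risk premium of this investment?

E[u] = 0.92·√44100 + 0.08·√96100 = 0.92·210 + 0.08·310 = 218
CE = (218)² = 47524
Risk premium = EV − CE = 48260 − 47524 = 736

$736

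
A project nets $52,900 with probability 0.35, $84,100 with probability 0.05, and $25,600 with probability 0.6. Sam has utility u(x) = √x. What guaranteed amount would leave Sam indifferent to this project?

$36,481

E[u] = 0.35·√52900 + 0.05·√84100 + 0.6·√25600 = 0.35·230 + 0.05·290 + 0.6·160 = 191
CE = (191)² = 36481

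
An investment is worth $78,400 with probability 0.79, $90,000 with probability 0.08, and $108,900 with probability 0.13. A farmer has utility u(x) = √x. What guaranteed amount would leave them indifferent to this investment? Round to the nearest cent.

E[u] = 0.79·√78400 + 0.08·√90000 + 0.13·√108900 = 0.79·280 + 0.08·300 + 0.13·330 = 288.1
CE = (288.1)² = 83001.61

$83,001.61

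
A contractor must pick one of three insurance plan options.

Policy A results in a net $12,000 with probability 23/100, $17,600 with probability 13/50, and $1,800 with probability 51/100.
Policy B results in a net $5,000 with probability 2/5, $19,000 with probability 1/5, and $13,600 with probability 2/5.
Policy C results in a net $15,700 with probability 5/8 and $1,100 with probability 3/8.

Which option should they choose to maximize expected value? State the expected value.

Policy A = 23/100 × 12000 + 13/50 × 17600 + 51/100 × 1800 = 2760 + 4576 + 918 = 8254
Policy B = 2/5 × 5000 + 1/5 × 19000 + 2/5 × 13600 = 2000 + 3800 + 5440 = 11240
Policy C = 5/8 × 15700 + 3/8 × 1100 = 9812.5 + 412.5 = 10225

Policy B ($11,240)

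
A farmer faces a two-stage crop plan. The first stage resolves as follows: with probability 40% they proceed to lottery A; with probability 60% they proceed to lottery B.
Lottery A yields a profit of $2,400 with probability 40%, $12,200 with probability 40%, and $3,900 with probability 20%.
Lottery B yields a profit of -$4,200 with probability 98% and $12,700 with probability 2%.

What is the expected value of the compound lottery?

$330.80

EV(A) = 0.4 × 2400 + 0.4 × 12200 + 0.2 × 3900 = 960 + 4880 + 780 = 6620
EV(B) = 0.98 × (-4200) + 0.02 × 12700 = -4116 + 254 = -3862
Overall = 0.4 × 6620 + 0.6 × (-3862) = 2648 − 2317.2 = 330.8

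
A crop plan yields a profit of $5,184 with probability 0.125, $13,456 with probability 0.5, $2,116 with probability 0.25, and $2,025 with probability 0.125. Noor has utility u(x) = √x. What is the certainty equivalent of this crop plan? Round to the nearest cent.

$7,077.02

E[u] = 0.125·√5184 + 0.5·√13456 + 0.25·√2116 + 0.125·√2025 = 0.125·72 + 0.5·116 + 0.25·46 + 0.125·45 = 84.125
CE = (84.125)² = 7077.015625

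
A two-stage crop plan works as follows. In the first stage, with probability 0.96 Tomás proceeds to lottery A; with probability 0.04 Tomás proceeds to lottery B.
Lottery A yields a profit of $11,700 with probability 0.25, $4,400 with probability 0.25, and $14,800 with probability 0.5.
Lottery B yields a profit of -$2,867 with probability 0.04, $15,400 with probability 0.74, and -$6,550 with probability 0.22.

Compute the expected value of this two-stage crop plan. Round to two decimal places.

$11,361.61

EV(A) = 0.25 × 11700 + 0.25 × 4400 + 0.5 × 14800 = 2925 + 1100 + 7400 = 11425
EV(B) = 0.04 × (-2867) + 0.74 × 15400 + 0.22 × (-6550) = -114.68 + 11396 − 1441 = 9840.32
Overall = 0.96 × 11425 + 0.04 × 9840.32 = 10968 + 393.6128 = 11361.6128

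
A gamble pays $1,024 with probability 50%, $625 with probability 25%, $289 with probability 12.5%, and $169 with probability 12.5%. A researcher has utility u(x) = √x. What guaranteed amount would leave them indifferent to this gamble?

E[u] = 0.5·√1024 + 0.25·√625 + 0.125·√289 + 0.125·√169 = 0.5·32 + 0.25·25 + 0.125·17 + 0.125·13 = 26
CE = (26)² = 676

$676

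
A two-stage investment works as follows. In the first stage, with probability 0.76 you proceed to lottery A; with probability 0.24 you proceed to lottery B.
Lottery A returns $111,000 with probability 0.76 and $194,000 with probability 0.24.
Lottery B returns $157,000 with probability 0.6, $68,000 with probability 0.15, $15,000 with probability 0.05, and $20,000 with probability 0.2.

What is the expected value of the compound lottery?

EV(A) = 0.76 × 111000 + 0.24 × 194000 = 84360 + 46560 = 130920
EV(B) = 0.6 × 157000 + 0.15 × 68000 + 0.05 × 15000 + 0.2 × 20000 = 94200 + 10200 + 750 + 4000 = 109150
Overall = 0.76 × 130920 + 0.24 × 109150 = 99499.2 + 26196 = 125695.2

$125,695.20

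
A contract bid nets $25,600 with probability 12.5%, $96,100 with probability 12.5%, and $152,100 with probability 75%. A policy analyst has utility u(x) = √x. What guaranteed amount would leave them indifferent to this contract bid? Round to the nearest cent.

E[u] = 0.125·√25600 + 0.125·√96100 + 0.75·√152100 = 0.125·160 + 0.125·310 + 0.75·390 = 351.25
CE = (351.25)² = 123376.5625

$123,376.56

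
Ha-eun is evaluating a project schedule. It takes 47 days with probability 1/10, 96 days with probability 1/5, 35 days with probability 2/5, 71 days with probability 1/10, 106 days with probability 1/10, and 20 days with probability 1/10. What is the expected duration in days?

57.6 days

EV = 1/10 × 47 + 1/5 × 96 + 2/5 × 35 + 1/10 × 71 + 1/10 × 106 + 1/10 × 20 = 4.7 + 19.2 + 14 + 7.1 + 10.6 + 2 = 57.6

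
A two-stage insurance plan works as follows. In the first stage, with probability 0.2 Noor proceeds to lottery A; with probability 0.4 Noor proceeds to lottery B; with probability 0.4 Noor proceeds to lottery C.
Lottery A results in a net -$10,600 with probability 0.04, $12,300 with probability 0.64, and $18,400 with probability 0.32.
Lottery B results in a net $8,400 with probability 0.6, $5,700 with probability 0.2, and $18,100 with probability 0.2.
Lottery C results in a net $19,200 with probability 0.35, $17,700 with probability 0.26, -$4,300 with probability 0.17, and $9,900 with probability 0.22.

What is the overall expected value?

EV(A) = 0.04 × (-10600) + 0.64 × 12300 + 0.32 × 18400 = -424 + 7872 + 5888 = 13336
EV(B) = 0.6 × 8400 + 0.2 × 5700 + 0.2 × 18100 = 5040 + 1140 + 3620 = 9800
EV(C) = 0.35 × 19200 + 0.26 × 17700 + 0.17 × (-4300) + 0.22 × 9900 = 6720 + 4602 − 731 + 2178 = 12769
Overall = 0.2 × 13336 + 0.4 × 9800 + 0.4 × 12769 = 2667.2 + 3920 + 5107.6 = 11694.8

$11,694.80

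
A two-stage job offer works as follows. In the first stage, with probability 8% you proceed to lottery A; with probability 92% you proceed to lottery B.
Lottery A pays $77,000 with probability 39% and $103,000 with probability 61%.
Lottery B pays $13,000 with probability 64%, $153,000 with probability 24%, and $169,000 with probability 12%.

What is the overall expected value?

$67,523.20

EV(A) = 0.39 × 77000 + 0.61 × 103000 = 30030 + 62830 = 92860
EV(B) = 0.64 × 13000 + 0.24 × 153000 + 0.12 × 169000 = 8320 + 36720 + 20280 = 65320
Overall = 0.08 × 92860 + 0.92 × 65320 = 7428.8 + 60094.4 = 67523.2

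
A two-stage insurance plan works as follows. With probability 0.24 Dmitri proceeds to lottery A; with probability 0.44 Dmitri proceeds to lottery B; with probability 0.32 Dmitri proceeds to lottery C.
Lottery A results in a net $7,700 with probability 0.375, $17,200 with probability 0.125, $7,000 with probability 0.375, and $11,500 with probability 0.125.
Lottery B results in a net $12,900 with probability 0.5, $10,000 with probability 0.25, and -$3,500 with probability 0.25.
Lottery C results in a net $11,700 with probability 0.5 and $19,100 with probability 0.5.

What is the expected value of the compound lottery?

$10,665

EV(A) = 0.375 × 7700 + 0.125 × 17200 + 0.375 × 7000 + 0.125 × 11500 = 2887.5 + 2150 + 2625 + 1437.5 = 9100
EV(B) = 0.5 × 12900 + 0.25 × 10000 + 0.25 × (-3500) = 6450 + 2500 − 875 = 8075
EV(C) = 0.5 × 11700 + 0.5 × 19100 = 5850 + 9550 = 15400
Overall = 0.24 × 9100 + 0.44 × 8075 + 0.32 × 15400 = 2184 + 3553 + 4928 = 10665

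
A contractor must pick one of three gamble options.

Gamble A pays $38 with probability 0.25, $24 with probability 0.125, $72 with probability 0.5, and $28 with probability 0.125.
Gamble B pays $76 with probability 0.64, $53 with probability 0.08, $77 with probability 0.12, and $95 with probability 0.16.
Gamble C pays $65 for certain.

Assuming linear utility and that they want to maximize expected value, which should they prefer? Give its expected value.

Gamble B ($77.32)

Gamble A = 0.25 × 38 + 0.125 × 24 + 0.5 × 72 + 0.125 × 28 = 9.5 + 3 + 36 + 3.5 = 52
Gamble B = 0.64 × 76 + 0.08 × 53 + 0.12 × 77 + 0.16 × 95 = 48.64 + 4.24 + 9.24 + 15.2 = 77.32
Gamble C: 65 (certain)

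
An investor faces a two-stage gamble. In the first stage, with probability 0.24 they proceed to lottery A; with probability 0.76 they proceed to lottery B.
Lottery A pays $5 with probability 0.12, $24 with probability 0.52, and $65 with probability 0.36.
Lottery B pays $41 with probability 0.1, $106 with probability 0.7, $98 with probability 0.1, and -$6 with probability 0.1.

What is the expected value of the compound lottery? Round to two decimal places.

$75.26

EV(A) = 0.12 × 5 + 0.52 × 24 + 0.36 × 65 = 0.6 + 12.48 + 23.4 = 36.48
EV(B) = 0.1 × 41 + 0.7 × 106 + 0.1 × 98 + 0.1 × (-6) = 4.1 + 74.2 + 9.8 − 0.6 = 87.5
Overall = 0.24 × 36.48 + 0.76 × 87.5 = 8.7552 + 66.5 = 75.2552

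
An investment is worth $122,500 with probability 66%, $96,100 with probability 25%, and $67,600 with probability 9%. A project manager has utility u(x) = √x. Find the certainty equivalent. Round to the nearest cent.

E[u] = 0.66·√122500 + 0.25·√96100 + 0.09·√67600 = 0.66·350 + 0.25·310 + 0.09·260 = 331.9
CE = (331.9)² = 110157.61

$110,157.61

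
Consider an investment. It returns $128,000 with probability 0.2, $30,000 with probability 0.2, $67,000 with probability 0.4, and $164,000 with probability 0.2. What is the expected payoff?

EV = 0.2 × 128000 + 0.2 × 30000 + 0.4 × 67000 + 0.2 × 164000 = 25600 + 6000 + 26800 + 32800 = 91200

$91,200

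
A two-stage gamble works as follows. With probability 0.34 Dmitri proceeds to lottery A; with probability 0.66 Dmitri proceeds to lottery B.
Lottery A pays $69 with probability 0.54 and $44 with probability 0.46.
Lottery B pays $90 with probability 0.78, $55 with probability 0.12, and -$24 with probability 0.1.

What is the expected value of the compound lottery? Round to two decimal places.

EV(A) = 0.54 × 69 + 0.46 × 44 = 37.26 + 20.24 = 57.5
EV(B) = 0.78 × 90 + 0.12 × 55 + 0.1 × (-24) = 70.2 + 6.6 − 2.4 = 74.4
Overall = 0.34 × 57.5 + 0.66 × 74.4 = 19.55 + 49.104 = 68.654

$68.65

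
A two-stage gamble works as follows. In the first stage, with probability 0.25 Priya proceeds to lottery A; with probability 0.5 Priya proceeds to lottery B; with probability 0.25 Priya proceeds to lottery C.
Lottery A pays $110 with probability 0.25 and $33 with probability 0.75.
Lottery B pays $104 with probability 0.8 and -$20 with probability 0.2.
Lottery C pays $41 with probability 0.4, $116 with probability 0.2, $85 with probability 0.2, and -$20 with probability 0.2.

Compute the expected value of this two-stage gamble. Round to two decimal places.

EV(A) = 0.25 × 110 + 0.75 × 33 = 27.5 + 24.75 = 52.25
EV(B) = 0.8 × 104 + 0.2 × (-20) = 83.2 − 4 = 79.2
EV(C) = 0.4 × 41 + 0.2 × 116 + 0.2 × 85 + 0.2 × (-20) = 16.4 + 23.2 + 17 − 4 = 52.6
Overall = 0.25 × 52.25 + 0.5 × 79.2 + 0.25 × 52.6 = 13.0625 + 39.6 + 13.15 = 65.8125

$65.81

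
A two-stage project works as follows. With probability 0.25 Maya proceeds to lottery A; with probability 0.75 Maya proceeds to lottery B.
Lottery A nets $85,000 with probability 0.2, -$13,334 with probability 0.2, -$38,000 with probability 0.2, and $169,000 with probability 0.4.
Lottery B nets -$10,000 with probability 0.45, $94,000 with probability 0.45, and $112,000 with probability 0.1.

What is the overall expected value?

$55,333.30

EV(A) = 0.2 × 85000 + 0.2 × (-13334) + 0.2 × (-38000) + 0.4 × 169000 = 17000 − 2666.8 − 7600 + 67600 = 74333.2
EV(B) = 0.45 × (-10000) + 0.45 × 94000 + 0.1 × 112000 = -4500 + 42300 + 11200 = 49000
Overall = 0.25 × 74333.2 + 0.75 × 49000 = 18583.3 + 36750 = 55333.3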